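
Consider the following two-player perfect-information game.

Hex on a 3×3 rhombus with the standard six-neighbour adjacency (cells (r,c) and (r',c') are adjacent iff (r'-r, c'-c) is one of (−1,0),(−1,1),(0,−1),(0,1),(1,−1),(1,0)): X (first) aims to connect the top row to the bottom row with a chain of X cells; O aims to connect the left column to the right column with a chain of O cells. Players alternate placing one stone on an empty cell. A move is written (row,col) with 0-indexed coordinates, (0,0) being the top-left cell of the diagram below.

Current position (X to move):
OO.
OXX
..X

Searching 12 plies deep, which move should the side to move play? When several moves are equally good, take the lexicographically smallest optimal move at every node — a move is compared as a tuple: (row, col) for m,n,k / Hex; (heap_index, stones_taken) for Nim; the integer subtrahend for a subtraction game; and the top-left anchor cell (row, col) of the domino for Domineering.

X's best at [OO./OXX/..X]: (0,2)

[OO./OXX/..X] X move#1: (0,2):+1/OOX/OXX/..X*, (2,0):-1/OO./OXX/X.X, (2,1):-1/OO./OXX/.XX
[OOX/OXX/..X] end (terminal -1, O#2); searched OO./OXX/..X to 12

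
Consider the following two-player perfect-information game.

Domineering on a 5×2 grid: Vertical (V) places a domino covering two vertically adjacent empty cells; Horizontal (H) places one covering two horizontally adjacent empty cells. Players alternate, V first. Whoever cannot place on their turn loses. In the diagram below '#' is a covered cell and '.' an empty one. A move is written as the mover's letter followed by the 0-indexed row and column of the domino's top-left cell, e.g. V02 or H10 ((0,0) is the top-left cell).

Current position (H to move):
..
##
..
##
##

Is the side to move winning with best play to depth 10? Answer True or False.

H winning at [../##/../##/##]: True

[../##/../##/##] H move#1: H00:+1/##/##/../##/##*, H20:+1/../##/##/##/##
[##/##/../##/##] end (terminal -1, V#2); searched ../##/../##/## to 10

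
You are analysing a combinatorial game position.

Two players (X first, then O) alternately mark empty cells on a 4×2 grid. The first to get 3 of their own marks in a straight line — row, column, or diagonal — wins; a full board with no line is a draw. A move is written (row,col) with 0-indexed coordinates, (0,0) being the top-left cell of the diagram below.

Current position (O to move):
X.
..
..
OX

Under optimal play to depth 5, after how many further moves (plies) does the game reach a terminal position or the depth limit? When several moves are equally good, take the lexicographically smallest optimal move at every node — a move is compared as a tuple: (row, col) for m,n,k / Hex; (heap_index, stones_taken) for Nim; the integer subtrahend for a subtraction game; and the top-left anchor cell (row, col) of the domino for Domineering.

ply 1, O at X./../../OX | (0,1)=+0→XO/../../OX*; (1,0)=+0→X./O./../OX; (1,1)=+0→X./.O/../OX; (2,0)=+0→X./../O./OX; (2,1)=+0→X./../.O/OX
ply 2, X at XO/../../OX | (1,0)=+0→XO/X./../OX*; (1,1)=+0→XO/.X/../OX; (2,0)=+0→XO/../X./OX; (2,1)=+0→XO/../.X/OX
ply 3, O at XO/X./../OX | (1,1)=-1→XO/XO/../OX; (2,0)=+0→XO/X./O./OX*; (2,1)=-1→XO/X./.O/OX
ply 4, X at XO/X./O./OX | (1,1)=+0→XO/XX/O./OX*; (2,1)=+0→XO/X./OX/OX
ply 5, O at XO/XX/O./OX | (2,1)=+0→XO/XX/OO/OX*
ply 6: XO/XX/OO/OX is terminal +0 (X); from X./../../OX depth 5

PV length from [X./../../OX]: 5 plies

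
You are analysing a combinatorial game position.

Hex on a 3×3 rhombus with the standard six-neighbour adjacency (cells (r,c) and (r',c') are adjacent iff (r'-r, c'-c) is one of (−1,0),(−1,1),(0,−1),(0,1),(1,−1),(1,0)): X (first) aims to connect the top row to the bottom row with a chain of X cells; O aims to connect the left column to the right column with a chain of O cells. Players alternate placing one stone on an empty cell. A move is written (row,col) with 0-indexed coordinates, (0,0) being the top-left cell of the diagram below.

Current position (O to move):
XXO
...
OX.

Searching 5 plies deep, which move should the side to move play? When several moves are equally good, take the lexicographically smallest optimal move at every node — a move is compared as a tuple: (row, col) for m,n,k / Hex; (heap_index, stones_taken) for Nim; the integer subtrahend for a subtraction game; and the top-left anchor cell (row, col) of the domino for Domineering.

O's best at [XXO/.../OX.]: (1,1)

[XXO/.../OX.] O move#1: (1,0):-1/XXO/O../OX., (1,1):+1/XXO/.O./OX.*, (1,2):-1/XXO/..O/OX., (2,2):-1/XXO/.../OXO
[XXO/.O./OX.] end (terminal -1, X#2); searched XXO/.../OX. to 5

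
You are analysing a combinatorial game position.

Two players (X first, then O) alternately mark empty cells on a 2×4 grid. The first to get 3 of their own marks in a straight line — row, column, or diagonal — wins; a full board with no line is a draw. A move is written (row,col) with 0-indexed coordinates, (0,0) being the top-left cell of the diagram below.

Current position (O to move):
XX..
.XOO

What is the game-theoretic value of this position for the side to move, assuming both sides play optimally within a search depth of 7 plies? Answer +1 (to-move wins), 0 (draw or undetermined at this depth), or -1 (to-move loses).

value(XX../.XOO, O) = 0

[XX../.XOO] O move#1: (0,2):+0/XXO./.XOO*, (0,3):-1/XX.O/.XOO, (1,0):-1/XX../OXOO
[XXO./.XOO] X move#2: (0,3):+0/XXOX/.XOO*, (1,0):+0/XXO./XXOO
[XXOX/.XOO] O move#3: (1,0):+0/XXOX/OXOO*
[XXOX/OXOO] end (terminal +0, X#4); searched XX../.XOO to 7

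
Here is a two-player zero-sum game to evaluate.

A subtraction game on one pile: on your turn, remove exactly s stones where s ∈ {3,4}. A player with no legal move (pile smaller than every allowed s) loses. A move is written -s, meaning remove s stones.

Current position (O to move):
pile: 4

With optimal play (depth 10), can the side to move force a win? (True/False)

[4] O move#1: -3:+1/1*, -4:+1/0
[1] end (terminal -1, X#2); searched 4 to 10

O winning at [4]: True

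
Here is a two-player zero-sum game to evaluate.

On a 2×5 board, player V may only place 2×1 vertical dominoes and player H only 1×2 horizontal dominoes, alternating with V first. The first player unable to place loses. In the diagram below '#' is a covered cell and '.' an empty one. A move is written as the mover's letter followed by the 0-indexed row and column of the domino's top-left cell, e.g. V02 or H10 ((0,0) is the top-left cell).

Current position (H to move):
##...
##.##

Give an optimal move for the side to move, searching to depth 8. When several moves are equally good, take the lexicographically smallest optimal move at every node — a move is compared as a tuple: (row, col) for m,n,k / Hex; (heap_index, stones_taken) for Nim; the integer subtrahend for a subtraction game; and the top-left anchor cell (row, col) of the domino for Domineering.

H's best at [##.../##.##]: H02

ply 1, H at ##.../##.## | H02=+1→####./##.##*; H03=-1→##.##/##.##
ply 2: ####./##.## is terminal -1 (V); from ##.../##.## depth 8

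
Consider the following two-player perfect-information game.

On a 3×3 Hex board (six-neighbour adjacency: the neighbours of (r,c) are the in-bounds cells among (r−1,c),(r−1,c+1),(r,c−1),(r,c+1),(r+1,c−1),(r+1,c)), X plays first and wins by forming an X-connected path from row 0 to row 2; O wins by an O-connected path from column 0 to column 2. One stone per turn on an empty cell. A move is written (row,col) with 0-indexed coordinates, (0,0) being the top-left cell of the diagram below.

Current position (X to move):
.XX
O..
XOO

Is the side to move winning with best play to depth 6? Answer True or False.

p1 X@[.XX/O../XOO]: (0,0)[XXX/O../XOO]-1 (1,1)[.XX/OX./XOO]+1* (1,2)[.XX/O.X/XOO]-1
p2 O@[.XX/OX./XOO] terminal -1; root [.XX/O../XOO] d6

X winning at [.XX/O../XOO]: True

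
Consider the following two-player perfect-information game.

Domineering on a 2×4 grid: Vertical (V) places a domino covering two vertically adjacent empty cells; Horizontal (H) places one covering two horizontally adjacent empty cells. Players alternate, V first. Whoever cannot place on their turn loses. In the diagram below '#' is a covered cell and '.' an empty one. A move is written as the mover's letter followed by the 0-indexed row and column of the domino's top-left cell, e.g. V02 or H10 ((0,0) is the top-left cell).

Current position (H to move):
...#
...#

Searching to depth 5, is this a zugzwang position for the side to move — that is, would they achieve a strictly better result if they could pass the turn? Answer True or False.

zugzwang(...#/...#, H) = False

[...#/...#] H move#1: H00:+1/##.#/...#*, H01:+1/.###/...#, H10:+1/...#/##.#, H11:+1/...#/.###
[##.#/...#] V move#2: V02:-1/####/..##*
[####/..##] H move#3: H10:+1/####/####*
[####/####] end (terminal -1, V#4); searched ...#/...# to 5
pass branch (V moves first from the same position):
  | [...#/...#] V move#1: V00:-1/#..#/#..#, V01:+1/.#.#/.#.#*, V02:-1/..##/..##
  | [.#.#/.#.#] end (terminal -1, H#2); searched ...#/...# to 5
H moving scores +1; H passing scores -1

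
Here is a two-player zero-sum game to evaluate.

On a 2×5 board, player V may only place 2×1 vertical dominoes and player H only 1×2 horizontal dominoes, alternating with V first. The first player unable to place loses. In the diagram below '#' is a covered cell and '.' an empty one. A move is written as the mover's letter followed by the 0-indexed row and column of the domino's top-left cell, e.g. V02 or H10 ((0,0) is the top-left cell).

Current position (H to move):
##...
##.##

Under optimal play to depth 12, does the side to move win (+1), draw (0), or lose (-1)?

ply 1, H at ##.../##.## | H02=+1→####./##.##*; H03=-1→##.##/##.##
ply 2: ####./##.## is terminal -1 (V); from ##.../##.## depth 12

value(##.../##.##, H) = +1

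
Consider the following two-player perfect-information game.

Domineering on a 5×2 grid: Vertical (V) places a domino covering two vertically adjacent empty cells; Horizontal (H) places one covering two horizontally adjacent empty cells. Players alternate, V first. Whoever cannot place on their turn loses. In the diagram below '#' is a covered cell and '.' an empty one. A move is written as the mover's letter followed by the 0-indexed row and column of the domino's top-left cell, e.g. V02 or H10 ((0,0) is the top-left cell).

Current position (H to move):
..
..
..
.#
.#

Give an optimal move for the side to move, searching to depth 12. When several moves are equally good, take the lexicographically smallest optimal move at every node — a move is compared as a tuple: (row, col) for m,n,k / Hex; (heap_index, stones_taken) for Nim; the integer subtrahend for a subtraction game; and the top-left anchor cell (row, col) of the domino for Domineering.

H's best at [../../../.#/.#]: H10

p1 H@[../../../.#/.#]: H00[##/../../.#/.#]-1 H10[../##/../.#/.#]+1* H20[../../##/.#/.#]-1
p2 V@[../##/../.#/.#]: V20[../##/#./##/.#]-1* V30[../##/../##/##]-1
p3 H@[../##/#./##/.#]: H00[##/##/#./##/.#]+1*
p4 V@[##/##/#./##/.#] terminal -1; root [../../../.#/.#] d12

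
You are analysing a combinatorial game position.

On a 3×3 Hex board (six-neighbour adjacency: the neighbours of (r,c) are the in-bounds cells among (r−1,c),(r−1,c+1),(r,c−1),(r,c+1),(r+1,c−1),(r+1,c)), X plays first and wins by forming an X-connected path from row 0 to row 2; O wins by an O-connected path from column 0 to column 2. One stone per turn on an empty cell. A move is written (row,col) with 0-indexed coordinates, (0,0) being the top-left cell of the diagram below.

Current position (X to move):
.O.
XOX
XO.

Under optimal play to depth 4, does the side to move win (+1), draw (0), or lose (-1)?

p1 X@[.O./XOX/XO.]: (0,0)[XO./XOX/XO.]+1* (0,2)[.OX/XOX/XO.]+1 (2,2)[.O./XOX/XOX]+1
p2 O@[XO./XOX/XO.] terminal -1; root [.O./XOX/XO.] d4

value(.O./XOX/XO., X) = +1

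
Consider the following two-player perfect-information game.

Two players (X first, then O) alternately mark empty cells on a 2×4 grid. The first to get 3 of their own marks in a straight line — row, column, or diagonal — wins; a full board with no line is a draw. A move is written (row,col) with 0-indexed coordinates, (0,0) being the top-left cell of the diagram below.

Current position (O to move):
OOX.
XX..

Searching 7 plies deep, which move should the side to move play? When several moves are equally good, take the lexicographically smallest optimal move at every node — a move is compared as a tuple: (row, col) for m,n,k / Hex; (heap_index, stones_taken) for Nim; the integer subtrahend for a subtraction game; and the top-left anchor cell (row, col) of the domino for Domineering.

O's best at [OOX./XX..]: (1,2)

ply 1, O at OOX./XX.. | (0,3)=-1→OOXO/XX..; (1,2)=+0→OOX./XXO.*; (1,3)=-1→OOX./XX.O
ply 2, X at OOX./XXO. | (0,3)=+0→OOXX/XXO.*; (1,3)=+0→OOX./XXOX
ply 3, O at OOXX/XXO. | (1,3)=+0→OOXX/XXOO*
ply 4: OOXX/XXOO is terminal +0 (X); from OOX./XX.. depth 7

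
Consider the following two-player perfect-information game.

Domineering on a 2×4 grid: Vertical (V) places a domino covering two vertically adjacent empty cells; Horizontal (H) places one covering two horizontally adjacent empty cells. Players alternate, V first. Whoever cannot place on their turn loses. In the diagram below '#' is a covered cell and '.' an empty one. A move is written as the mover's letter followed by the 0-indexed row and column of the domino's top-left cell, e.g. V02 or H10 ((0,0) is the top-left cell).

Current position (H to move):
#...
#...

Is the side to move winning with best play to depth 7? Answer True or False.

[#.../#...] H move#1: H01:+1/###./#...*, H02:+1/#.##/#..., H11:+1/#.../###., H12:+1/#.../#.##
[###./#...] V move#2: V03:-1/####/#..#*
[####/#..#] H move#3: H11:+1/####/####*
[####/####] end (terminal -1, V#4); searched #.../#... to 7

H winning at [#.../#...]: True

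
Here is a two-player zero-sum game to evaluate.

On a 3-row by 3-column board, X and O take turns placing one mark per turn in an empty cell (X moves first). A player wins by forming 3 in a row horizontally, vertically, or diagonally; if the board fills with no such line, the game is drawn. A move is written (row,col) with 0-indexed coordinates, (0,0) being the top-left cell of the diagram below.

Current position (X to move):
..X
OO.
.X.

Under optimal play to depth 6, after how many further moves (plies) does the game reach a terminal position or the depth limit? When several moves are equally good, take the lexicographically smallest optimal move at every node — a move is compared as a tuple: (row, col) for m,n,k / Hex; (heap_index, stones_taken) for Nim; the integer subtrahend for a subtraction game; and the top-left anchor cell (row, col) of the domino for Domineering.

PV length from [..X/OO./.X.]: 5 plies

p1 X@[..X/OO./.X.]: (0,0)[X.X/OO./.X.]-1 (0,1)[.XX/OO./.X.]-1 (1,2)[..X/OOX/.X.]+0* (2,0)[..X/OO./XX.]-1 (2,2)[..X/OO./.XX]-1
p2 O@[..X/OOX/.X.]: (0,0)[O.X/OOX/.X.]-1 (0,1)[.OX/OOX/.X.]-1 (2,0)[..X/OOX/OX.]-1 (2,2)[..X/OOX/.XO]+0*
p3 X@[..X/OOX/.XO]: (0,0)[X.X/OOX/.XO]+0* (0,1)[.XX/OOX/.XO]-1 (2,0)[..X/OOX/XXO]-1
p4 O@[X.X/OOX/.XO]: (0,1)[XOX/OOX/.XO]+0* (2,0)[X.X/OOX/OXO]-1
p5 X@[XOX/OOX/.XO]: (2,0)[XOX/OOX/XXO]+0*
p6 O@[XOX/OOX/XXO] terminal +0; root [..X/OO./.X.] d6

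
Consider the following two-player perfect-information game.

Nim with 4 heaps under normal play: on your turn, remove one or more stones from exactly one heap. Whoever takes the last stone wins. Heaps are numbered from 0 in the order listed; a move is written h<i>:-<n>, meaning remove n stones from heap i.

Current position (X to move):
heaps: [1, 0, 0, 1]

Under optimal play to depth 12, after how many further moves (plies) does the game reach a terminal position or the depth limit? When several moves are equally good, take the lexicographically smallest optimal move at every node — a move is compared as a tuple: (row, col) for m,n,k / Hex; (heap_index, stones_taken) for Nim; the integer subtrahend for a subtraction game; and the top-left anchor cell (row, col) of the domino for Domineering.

PV length from [(1,0,0,1)]: 2 plies

p1 X@[(1,0,0,1)]: h0:-1[(0,0,0,1)]-1* h3:-1[(1,0,0,0)]-1
p2 O@[(0,0,0,1)]: h3:-1[(0,0,0,0)]+1*
p3 X@[(0,0,0,0)] terminal -1; root [(1,0,0,1)] d12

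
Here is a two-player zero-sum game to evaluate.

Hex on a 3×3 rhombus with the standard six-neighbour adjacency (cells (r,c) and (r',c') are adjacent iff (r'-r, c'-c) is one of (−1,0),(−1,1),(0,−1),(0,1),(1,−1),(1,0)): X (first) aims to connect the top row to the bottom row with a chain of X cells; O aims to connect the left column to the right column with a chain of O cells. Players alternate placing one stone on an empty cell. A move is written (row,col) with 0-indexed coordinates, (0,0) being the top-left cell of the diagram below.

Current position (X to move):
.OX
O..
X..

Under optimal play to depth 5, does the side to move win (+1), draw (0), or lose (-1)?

p1 X@[.OX/O../X..]: (0,0)[XOX/O../X..]+1* (1,1)[.OX/OX./X..]+1 (1,2)[.OX/O.X/X..]+1 (2,1)[.OX/O../XX.]+1 (2,2)[.OX/O../X.X]+1
p2 O@[XOX/O../X..]: (1,1)[XOX/OO./X..]-1* (1,2)[XOX/O.O/X..]-1 (2,1)[XOX/O../XO.]-1 (2,2)[XOX/O../X.O]-1
p3 X@[XOX/OO./X..]: (1,2)[XOX/OOX/X..]+1* (2,1)[XOX/OO./XX.]-1 (2,2)[XOX/OO./X.X]-1
p4 O@[XOX/OOX/X..]: (2,1)[XOX/OOX/XO.]-1* (2,2)[XOX/OOX/X.O]-1
p5 X@[XOX/OOX/XO.]: (2,2)[XOX/OOX/XOX]+1*
p6 O@[XOX/OOX/XOX] terminal -1; root [.OX/O../X..] d5

value(.OX/O../X.., X) = +1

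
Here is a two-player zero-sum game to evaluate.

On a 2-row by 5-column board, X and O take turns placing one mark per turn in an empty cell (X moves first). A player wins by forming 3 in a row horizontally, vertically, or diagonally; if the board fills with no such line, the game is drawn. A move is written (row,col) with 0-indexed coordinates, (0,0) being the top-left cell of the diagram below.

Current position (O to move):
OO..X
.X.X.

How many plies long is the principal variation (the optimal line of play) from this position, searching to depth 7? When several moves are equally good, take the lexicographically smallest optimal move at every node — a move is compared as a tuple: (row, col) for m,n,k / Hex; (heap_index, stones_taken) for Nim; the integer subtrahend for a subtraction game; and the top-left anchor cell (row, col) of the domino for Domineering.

PV length from [OO..X/.X.X.]: 1 ply

ply 1, O at OO..X/.X.X. | (0,2)=+1→OOO.X/.X.X.*; (0,3)=-1→OO.OX/.X.X.; (1,0)=-1→OO..X/OX.X.; (1,2)=+0→OO..X/.XOX.; (1,4)=-1→OO..X/.X.XO
ply 2: OOO.X/.X.X. is terminal -1 (X); from OO..X/.X.X. depth 7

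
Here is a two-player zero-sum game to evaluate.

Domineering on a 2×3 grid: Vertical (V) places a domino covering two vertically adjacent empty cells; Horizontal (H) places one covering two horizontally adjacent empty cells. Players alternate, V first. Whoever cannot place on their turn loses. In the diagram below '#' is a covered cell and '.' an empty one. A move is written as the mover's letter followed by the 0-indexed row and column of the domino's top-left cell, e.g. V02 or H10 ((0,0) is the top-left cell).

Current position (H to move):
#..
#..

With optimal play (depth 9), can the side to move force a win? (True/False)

H winning at [#../#..]: True

[#../#..] H move#1: H01:+1/###/#..*, H11:+1/#../###
[###/#..] end (terminal -1, V#2); searched #../#.. to 9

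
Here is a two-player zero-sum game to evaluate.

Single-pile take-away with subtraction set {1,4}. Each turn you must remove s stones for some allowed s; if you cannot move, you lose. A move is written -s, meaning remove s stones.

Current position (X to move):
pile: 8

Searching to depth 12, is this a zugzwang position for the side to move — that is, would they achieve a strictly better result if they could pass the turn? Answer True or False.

zugzwang(8, X) = False

[8] X move#1: -1:+1/7*, -4:-1/4
[7] O move#2: -1:-1/6*, -4:-1/3
[6] X move#3: -1:+1/5*, -4:+1/2
[5] O move#4: -1:-1/4*, -4:-1/1
[4] X move#5: -1:-1/3, -4:+1/0*
[0] end (terminal -1, O#6); searched 8 to 12
if X skipped the turn, O would face:
~ [8] O move#1: -1:+1/7*, -4:-1/4
~ [7] X move#2: -1:-1/6*, -4:-1/3
~ [6] O move#3: -1:+1/5*, -4:+1/2
~ [5] X move#4: -1:-1/4*, -4:-1/1
~ [4] O move#5: -1:-1/3, -4:+1/0*
~ [0] end (terminal -1, X#6); searched 8 to 12
compare (X): move=+1 vs pass=-1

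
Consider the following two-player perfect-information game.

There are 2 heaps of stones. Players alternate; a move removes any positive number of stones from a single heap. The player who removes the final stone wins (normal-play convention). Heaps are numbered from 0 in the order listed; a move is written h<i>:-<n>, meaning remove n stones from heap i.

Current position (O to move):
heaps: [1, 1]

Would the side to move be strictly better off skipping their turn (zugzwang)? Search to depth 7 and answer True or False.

[(1,1)] O move#1: h0:-1:-1/(0,1)*, h1:-1:-1/(1,0)
[(0,1)] X move#2: h1:-1:+1/(0,0)*
[(0,0)] end (terminal -1, O#3); searched (1,1) to 7
suppose O passes — search the same position with X to move:
pass> [(1,1)] X move#1: h0:-1:-1/(0,1)*, h1:-1:-1/(1,0)
pass> [(0,1)] O move#2: h1:-1:+1/(0,0)*
pass> [(0,0)] end (terminal -1, X#3); searched (1,1) to 7
for O: play -1, pass +1

zugzwang((1,1), O) = True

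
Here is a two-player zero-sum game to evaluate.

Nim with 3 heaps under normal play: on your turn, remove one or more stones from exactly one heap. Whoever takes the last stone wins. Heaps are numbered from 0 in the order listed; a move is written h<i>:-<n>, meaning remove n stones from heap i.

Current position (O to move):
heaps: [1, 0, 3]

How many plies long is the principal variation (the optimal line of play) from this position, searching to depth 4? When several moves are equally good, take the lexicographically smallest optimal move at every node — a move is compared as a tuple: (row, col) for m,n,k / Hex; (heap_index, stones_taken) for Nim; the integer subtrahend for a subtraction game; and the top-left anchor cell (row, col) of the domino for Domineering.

p1 O@[(1,0,3)]: h0:-1[(0,0,3)]-1 h2:-1[(1,0,2)]-1 h2:-2[(1,0,1)]+1* h2:-3[(1,0,0)]-1
p2 X@[(1,0,1)]: h0:-1[(0,0,1)]-1* h2:-1[(1,0,0)]-1
p3 O@[(0,0,1)]: h2:-1[(0,0,0)]+1*
p4 X@[(0,0,0)] terminal -1; root [(1,0,3)] d4

PV length from [(1,0,3)]: 3 plies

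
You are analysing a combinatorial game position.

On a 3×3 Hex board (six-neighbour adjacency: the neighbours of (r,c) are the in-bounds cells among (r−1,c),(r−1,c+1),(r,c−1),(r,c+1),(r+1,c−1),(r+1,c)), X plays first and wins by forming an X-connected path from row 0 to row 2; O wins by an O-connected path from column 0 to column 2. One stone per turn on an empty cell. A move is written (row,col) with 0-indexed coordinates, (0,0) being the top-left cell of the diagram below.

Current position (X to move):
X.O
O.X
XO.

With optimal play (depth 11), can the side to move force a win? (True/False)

X winning at [X.O/O.X/XO.]: False

[X.O/O.X/XO.] X move#1: (0,1):-1/XXO/O.X/XO.*, (1,1):-1/X.O/OXX/XO., (2,2):-1/X.O/O.X/XOX
[XXO/O.X/XO.] O move#2: (1,1):+1/XXO/OOX/XO.*, (2,2):-1/XXO/O.X/XOO
[XXO/OOX/XO.] end (terminal -1, X#3); searched X.O/O.X/XO. to 11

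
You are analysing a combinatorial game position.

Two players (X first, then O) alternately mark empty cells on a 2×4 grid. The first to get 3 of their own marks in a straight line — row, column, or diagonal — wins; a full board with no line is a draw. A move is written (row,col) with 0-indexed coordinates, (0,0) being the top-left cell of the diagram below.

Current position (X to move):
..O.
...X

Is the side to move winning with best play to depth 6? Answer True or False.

X winning at [..O./...X]: False

ply 1, X at ..O./...X | (0,0)=+0→X.O./...X*; (0,1)=+0→.XO./...X; (0,3)=+0→..OX/...X; (1,0)=-1→..O./X..X; (1,1)=+0→..O./.X.X; (1,2)=+0→..O./..XX
ply 2, O at X.O./...X | (0,1)=+0→XOO./...X*; (0,3)=+0→X.OO/...X; (1,0)=+0→X.O./O..X; (1,1)=+0→X.O./.O.X; (1,2)=+0→X.O./..OX
ply 3, X at XOO./...X | (0,3)=+0→XOOX/...X*; (1,0)=-1→XOO./X..X; (1,1)=-1→XOO./.X.X; (1,2)=-1→XOO./..XX
ply 4, O at XOOX/...X | (1,0)=+0→XOOX/O..X*; (1,1)=+0→XOOX/.O.X; (1,2)=+0→XOOX/..OX
ply 5, X at XOOX/O..X | (1,1)=+0→XOOX/OX.X*; (1,2)=+0→XOOX/O.XX
ply 6, O at XOOX/OX.X | (1,2)=+0→XOOX/OXOX*
ply 7: XOOX/OXOX is terminal +0 (X); from ..O./...X depth 6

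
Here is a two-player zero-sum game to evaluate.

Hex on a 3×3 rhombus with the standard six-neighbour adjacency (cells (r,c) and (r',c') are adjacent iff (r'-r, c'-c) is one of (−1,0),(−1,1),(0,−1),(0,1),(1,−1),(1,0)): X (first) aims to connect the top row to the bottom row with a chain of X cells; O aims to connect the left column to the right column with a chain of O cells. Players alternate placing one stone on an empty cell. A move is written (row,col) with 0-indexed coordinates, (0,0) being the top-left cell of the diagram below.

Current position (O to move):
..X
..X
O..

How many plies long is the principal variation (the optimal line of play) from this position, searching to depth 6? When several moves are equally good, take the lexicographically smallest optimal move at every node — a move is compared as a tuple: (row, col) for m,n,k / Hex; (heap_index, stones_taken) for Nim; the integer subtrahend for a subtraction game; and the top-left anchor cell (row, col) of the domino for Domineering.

PV length from [..X/..X/O..]: 6 plies

ply 1, O at ..X/..X/O.. | (0,0)=-1→O.X/..X/O..*; (0,1)=-1→.OX/..X/O..; (1,0)=-1→..X/O.X/O..; (1,1)=-1→..X/.OX/O..; (2,1)=-1→..X/..X/OO.; (2,2)=-1→..X/..X/O.O
ply 2, X at O.X/..X/O.. | (0,1)=+1→OXX/..X/O..*; (1,0)=+1→O.X/X.X/O..; (1,1)=+1→O.X/.XX/O..; (2,1)=+1→O.X/..X/OX.; (2,2)=+1→O.X/..X/O.X
ply 3, O at OXX/..X/O.. | (1,0)=-1→OXX/O.X/O..*; (1,1)=-1→OXX/.OX/O..; (2,1)=-1→OXX/..X/OO.; (2,2)=-1→OXX/..X/O.O
ply 4, X at OXX/O.X/O.. | (1,1)=+1→OXX/OXX/O..*; (2,1)=+1→OXX/O.X/OX.; (2,2)=+1→OXX/O.X/O.X
ply 5, O at OXX/OXX/O.. | (2,1)=-1→OXX/OXX/OO.*; (2,2)=-1→OXX/OXX/O.O
ply 6, X at OXX/OXX/OO. | (2,2)=+1→OXX/OXX/OOX*
ply 7: OXX/OXX/OOX is terminal -1 (O); from ..X/..X/O.. depth 6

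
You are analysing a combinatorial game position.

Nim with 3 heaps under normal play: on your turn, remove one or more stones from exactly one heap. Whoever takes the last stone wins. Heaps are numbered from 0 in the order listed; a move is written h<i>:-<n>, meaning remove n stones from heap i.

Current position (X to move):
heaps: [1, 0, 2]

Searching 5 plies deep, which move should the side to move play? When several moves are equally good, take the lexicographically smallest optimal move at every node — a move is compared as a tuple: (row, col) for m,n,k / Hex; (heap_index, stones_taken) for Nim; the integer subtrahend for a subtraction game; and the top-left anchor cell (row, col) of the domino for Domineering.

p1 X@[(1,0,2)]: h0:-1[(0,0,2)]-1 h2:-1[(1,0,1)]+1* h2:-2[(1,0,0)]-1
p2 O@[(1,0,1)]: h0:-1[(0,0,1)]-1* h2:-1[(1,0,0)]-1
p3 X@[(0,0,1)]: h2:-1[(0,0,0)]+1*
p4 O@[(0,0,0)] terminal -1; root [(1,0,2)] d5

X's best at [(1,0,2)]: h2:-1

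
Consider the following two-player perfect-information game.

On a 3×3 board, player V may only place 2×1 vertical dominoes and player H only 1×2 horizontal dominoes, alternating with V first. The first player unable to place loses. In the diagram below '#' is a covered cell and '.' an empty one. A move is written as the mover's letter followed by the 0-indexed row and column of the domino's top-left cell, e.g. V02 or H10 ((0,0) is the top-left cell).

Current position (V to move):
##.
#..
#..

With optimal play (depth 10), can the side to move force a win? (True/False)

ply 1, V at ##./#../#.. | V02=-1→###/#.#/#..; V11=+1→##./##./##.*; V12=+1→##./#.#/#.#
ply 2: ##./##./##. is terminal -1 (H); from ##./#../#.. depth 10

V winning at [##./#../#..]: True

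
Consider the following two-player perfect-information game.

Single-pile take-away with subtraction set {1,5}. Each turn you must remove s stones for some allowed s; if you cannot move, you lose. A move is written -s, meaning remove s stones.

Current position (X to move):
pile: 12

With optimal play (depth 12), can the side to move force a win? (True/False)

ply 1, X at 12 | -1=-1→11*; -5=-1→7
ply 2, O at 11 | -1=+1→10*; -5=+1→6
ply 3, X at 10 | -1=-1→9*; -5=-1→5
ply 4, O at 9 | -1=+1→8*; -5=+1→4
ply 5, X at 8 | -1=-1→7*; -5=-1→3
ply 6, O at 7 | -1=+1→6*; -5=+1→2
ply 7, X at 6 | -1=-1→5*; -5=-1→1
ply 8, O at 5 | -1=+1→4*; -5=+1→0
ply 9, X at 4 | -1=-1→3*
ply 10, O at 3 | -1=+1→2*
ply 11, X at 2 | -1=-1→1*
ply 12, O at 1 | -1=+1→0*
ply 13: 0 is terminal -1 (X); from 12 depth 12

X winning at [12]: False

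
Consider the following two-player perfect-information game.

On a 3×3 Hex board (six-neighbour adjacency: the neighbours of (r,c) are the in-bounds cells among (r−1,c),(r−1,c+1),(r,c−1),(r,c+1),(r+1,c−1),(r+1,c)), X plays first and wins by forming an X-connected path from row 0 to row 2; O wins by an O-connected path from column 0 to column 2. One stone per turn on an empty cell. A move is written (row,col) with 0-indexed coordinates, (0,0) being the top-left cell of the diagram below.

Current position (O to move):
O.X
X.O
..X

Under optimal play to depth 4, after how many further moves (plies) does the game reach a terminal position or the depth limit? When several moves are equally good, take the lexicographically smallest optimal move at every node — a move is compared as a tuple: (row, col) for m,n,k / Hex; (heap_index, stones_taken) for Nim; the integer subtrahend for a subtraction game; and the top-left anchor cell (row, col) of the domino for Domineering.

PV length from [O.X/X.O/..X]: 3 plies

ply 1, O at O.X/X.O/..X | (0,1)=-1→OOX/X.O/..X; (1,1)=+1→O.X/XOO/..X*; (2,0)=+1→O.X/X.O/O.X; (2,1)=-1→O.X/X.O/.OX
ply 2, X at O.X/XOO/..X | (0,1)=-1→OXX/XOO/..X*; (2,0)=-1→O.X/XOO/X.X; (2,1)=-1→O.X/XOO/.XX
ply 3, O at OXX/XOO/..X | (2,0)=+1→OXX/XOO/O.X*; (2,1)=-1→OXX/XOO/.OX
ply 4: OXX/XOO/O.X is terminal -1 (X); from O.X/X.O/..X depth 4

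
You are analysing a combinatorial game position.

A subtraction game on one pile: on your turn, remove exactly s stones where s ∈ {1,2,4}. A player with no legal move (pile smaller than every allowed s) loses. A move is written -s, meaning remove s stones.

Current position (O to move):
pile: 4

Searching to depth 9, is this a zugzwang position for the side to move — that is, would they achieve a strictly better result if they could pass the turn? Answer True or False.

[4] O move#1: -1:+1/3*, -2:-1/2, -4:+1/0
[3] X move#2: -1:-1/2*, -2:-1/1
[2] O move#3: -1:-1/1, -2:+1/0*
[0] end (terminal -1, X#4); searched 4 to 9
pass branch (X moves first from the same position):
  | [4] X move#1: -1:+1/3*, -2:-1/2, -4:+1/0
  | [3] O move#2: -1:-1/2*, -2:-1/1
  | [2] X move#3: -1:-1/1, -2:+1/0*
  | [0] end (terminal -1, O#4); searched 4 to 9
O moving scores +1; O passing scores -1

zugzwang(4, O) = False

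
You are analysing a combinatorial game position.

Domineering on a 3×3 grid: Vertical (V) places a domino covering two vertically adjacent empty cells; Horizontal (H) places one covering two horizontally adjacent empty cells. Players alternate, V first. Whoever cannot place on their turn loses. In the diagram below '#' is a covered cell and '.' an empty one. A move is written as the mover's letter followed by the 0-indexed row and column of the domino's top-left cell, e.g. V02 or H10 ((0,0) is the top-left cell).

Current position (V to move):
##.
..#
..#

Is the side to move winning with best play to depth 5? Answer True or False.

ply 1, V at ##./..#/..# | V10=+1→##./#.#/#.#*; V11=+1→##./.##/.##
ply 2: ##./#.#/#.# is terminal -1 (H); from ##./..#/..# depth 5

V winning at [##./..#/..#]: True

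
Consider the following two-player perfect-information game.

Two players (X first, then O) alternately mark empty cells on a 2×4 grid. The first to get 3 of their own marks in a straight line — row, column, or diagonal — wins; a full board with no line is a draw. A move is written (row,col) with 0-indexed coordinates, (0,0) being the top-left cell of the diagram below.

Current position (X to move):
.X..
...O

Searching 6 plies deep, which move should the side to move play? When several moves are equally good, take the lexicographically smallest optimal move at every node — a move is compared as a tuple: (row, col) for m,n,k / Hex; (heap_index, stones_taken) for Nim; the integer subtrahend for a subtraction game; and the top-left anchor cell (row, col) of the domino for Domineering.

[.X../...O] X move#1: (0,0):+0/XX../...O, (0,2):+1/.XX./...O*, (0,3):+0/.X.X/...O, (1,0):+0/.X../X..O, (1,1):+0/.X../.X.O, (1,2):+0/.X../..XO
[.XX./...O] O move#2: (0,0):-1/OXX./...O*, (0,3):-1/.XXO/...O, (1,0):-1/.XX./O..O, (1,1):-1/.XX./.O.O, (1,2):-1/.XX./..OO
[OXX./...O] X move#3: (0,3):+1/OXXX/...O*, (1,0):+0/OXX./X..O, (1,1):+0/OXX./.X.O, (1,2):+0/OXX./..XO
[OXXX/...O] end (terminal -1, O#4); searched .X../...O to 6

X's best at [.X../...O]: (0,2)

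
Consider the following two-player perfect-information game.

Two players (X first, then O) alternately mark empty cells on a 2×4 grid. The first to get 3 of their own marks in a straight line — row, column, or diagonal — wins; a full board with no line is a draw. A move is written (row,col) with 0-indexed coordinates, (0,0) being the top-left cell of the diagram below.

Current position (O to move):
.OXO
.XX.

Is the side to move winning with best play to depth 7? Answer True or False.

p1 O@[.OXO/.XX.]: (0,0)[OOXO/.XX.]-1* (1,0)[.OXO/OXX.]-1 (1,3)[.OXO/.XXO]-1
p2 X@[OOXO/.XX.]: (1,0)[OOXO/XXX.]+1* (1,3)[OOXO/.XXX]+1
p3 O@[OOXO/XXX.] terminal -1; root [.OXO/.XX.] d7

O winning at [.OXO/.XX.]: False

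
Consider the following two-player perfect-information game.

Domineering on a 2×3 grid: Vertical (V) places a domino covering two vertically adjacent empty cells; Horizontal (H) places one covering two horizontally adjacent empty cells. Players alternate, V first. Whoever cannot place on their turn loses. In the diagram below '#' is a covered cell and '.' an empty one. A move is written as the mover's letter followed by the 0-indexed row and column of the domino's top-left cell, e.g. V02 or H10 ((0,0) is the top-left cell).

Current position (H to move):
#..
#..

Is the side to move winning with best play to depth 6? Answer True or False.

ply 1, H at #../#.. | H01=+1→###/#..*; H11=+1→#../###
ply 2: ###/#.. is terminal -1 (V); from #../#.. depth 6

H winning at [#../#..]: True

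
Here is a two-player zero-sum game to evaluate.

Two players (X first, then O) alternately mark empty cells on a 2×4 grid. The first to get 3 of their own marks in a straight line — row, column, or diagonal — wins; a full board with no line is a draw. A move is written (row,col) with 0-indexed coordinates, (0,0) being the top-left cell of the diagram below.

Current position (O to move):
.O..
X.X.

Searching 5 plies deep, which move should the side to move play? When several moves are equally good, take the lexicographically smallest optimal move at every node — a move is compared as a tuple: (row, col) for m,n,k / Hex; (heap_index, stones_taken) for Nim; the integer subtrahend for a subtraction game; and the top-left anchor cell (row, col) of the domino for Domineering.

O's best at [.O../X.X.]: (1,1)

ply 1, O at .O../X.X. | (0,0)=-1→OO../X.X.; (0,2)=-1→.OO./X.X.; (0,3)=-1→.O.O/X.X.; (1,1)=+0→.O../XOX.*; (1,3)=-1→.O../X.XO
ply 2, X at .O../XOX. | (0,0)=+0→XO../XOX.*; (0,2)=+0→.OX./XOX.; (0,3)=+0→.O.X/XOX.; (1,3)=-1→.O../XOXX
ply 3, O at XO../XOX. | (0,2)=+0→XOO./XOX.*; (0,3)=+0→XO.O/XOX.; (1,3)=+0→XO../XOXO
ply 4, X at XOO./XOX. | (0,3)=+0→XOOX/XOX.*; (1,3)=-1→XOO./XOXX
ply 5, O at XOOX/XOX. | (1,3)=+0→XOOX/XOXO*
ply 6: XOOX/XOXO is terminal +0 (X); from .O../X.X. depth 5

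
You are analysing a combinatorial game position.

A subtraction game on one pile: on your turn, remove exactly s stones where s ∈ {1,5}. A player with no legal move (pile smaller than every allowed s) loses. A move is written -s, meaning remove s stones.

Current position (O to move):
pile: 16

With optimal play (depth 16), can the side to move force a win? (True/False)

ply 1, O at 16 | -1=-1→15*; -5=-1→11
ply 2, X at 15 | -1=+1→14*; -5=+1→10
ply 3, O at 14 | -1=-1→13*; -5=-1→9
ply 4, X at 13 | -1=+1→12*; -5=+1→8
ply 5, O at 12 | -1=-1→11*; -5=-1→7
ply 6, X at 11 | -1=+1→10*; -5=+1→6
ply 7, O at 10 | -1=-1→9*; -5=-1→5
ply 8, X at 9 | -1=+1→8*; -5=+1→4
ply 9, O at 8 | -1=-1→7*; -5=-1→3
ply 10, X at 7 | -1=+1→6*; -5=+1→2
ply 11, O at 6 | -1=-1→5*; -5=-1→1
ply 12, X at 5 | -1=+1→4*; -5=+1→0
ply 13, O at 4 | -1=-1→3*
ply 14, X at 3 | -1=+1→2*
ply 15, O at 2 | -1=-1→1*
ply 16, X at 1 | -1=+1→0*
ply 17: 0 is terminal -1 (O); from 16 depth 16

O winning at [16]: False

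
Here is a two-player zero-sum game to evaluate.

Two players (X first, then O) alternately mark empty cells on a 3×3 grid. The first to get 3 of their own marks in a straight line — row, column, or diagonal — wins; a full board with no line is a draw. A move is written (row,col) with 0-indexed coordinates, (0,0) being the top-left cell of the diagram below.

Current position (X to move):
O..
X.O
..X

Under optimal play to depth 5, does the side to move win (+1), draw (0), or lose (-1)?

value(O../X.O/..X, X) = 0

ply 1, X at O../X.O/..X | (0,1)=+0→OX./X.O/..X*; (0,2)=+0→O.X/X.O/..X; (1,1)=+0→O../XXO/..X; (2,0)=+0→O../X.O/X.X; (2,1)=+0→O../X.O/.XX
ply 2, O at OX./X.O/..X | (0,2)=-1→OXO/X.O/..X; (1,1)=+0→OX./XOO/..X*; (2,0)=+0→OX./X.O/O.X; (2,1)=+0→OX./X.O/.OX
ply 3, X at OX./XOO/..X | (0,2)=+0→OXX/XOO/..X*; (2,0)=+0→OX./XOO/X.X; (2,1)=+0→OX./XOO/.XX
ply 4, O at OXX/XOO/..X | (2,0)=+0→OXX/XOO/O.X*; (2,1)=+0→OXX/XOO/.OX
ply 5, X at OXX/XOO/O.X | (2,1)=+0→OXX/XOO/OXX*
ply 6: OXX/XOO/OXX is terminal +0 (O); from O../X.O/..X depth 5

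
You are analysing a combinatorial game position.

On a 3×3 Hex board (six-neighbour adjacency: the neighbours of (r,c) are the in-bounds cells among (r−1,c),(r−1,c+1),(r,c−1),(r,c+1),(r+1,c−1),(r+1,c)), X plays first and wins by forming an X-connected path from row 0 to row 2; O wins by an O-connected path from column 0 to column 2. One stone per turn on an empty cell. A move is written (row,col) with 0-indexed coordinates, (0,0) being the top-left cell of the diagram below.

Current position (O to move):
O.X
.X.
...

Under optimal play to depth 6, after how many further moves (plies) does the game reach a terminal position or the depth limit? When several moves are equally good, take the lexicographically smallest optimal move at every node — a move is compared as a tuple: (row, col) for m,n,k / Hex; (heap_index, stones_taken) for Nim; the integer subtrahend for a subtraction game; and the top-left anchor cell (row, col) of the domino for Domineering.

PV length from [O.X/.X./...]: 4 plies

[O.X/.X./...] O move#1: (0,1):-1/OOX/.X./...*, (1,0):-1/O.X/OX./..., (1,2):-1/O.X/.XO/..., (2,0):-1/O.X/.X./O.., (2,1):-1/O.X/.X./.O., (2,2):-1/O.X/.X./..O
[OOX/.X./...] X move#2: (1,0):+1/OOX/XX./...*, (1,2):+1/OOX/.XX/..., (2,0):+1/OOX/.X./X.., (2,1):+1/OOX/.X./.X., (2,2):+1/OOX/.X./..X
[OOX/XX./...] O move#3: (1,2):-1/OOX/XXO/...*, (2,0):-1/OOX/XX./O.., (2,1):-1/OOX/XX./.O., (2,2):-1/OOX/XX./..O
[OOX/XXO/...] X move#4: (2,0):+1/OOX/XXO/X..*, (2,1):+1/OOX/XXO/.X., (2,2):+1/OOX/XXO/..X
[OOX/XXO/X..] end (terminal -1, O#5); searched O.X/.X./... to 6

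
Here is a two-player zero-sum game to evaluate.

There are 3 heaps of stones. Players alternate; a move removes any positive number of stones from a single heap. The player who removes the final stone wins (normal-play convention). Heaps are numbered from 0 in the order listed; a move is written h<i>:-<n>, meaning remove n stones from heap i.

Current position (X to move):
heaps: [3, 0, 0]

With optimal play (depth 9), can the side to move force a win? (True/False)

X winning at [(3,0,0)]: True

p1 X@[(3,0,0)]: h0:-1[(2,0,0)]-1 h0:-2[(1,0,0)]-1 h0:-3[(0,0,0)]+1*
p2 O@[(0,0,0)] terminal -1; root [(3,0,0)] d9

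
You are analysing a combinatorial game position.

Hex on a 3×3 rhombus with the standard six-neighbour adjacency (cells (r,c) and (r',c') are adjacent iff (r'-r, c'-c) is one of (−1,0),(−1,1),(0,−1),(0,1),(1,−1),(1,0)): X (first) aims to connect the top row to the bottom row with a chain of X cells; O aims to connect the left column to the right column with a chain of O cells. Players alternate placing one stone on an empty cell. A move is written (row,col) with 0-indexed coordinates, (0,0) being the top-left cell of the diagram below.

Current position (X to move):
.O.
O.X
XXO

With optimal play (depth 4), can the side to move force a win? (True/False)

X winning at [.O./O.X/XXO]: True

[.O./O.X/XXO] X move#1: (0,0):-1/XO./O.X/XXO, (0,2):+1/.OX/O.X/XXO*, (1,1):-1/.O./OXX/XXO
[.OX/O.X/XXO] end (terminal -1, O#2); searched .O./O.X/XXO to 4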